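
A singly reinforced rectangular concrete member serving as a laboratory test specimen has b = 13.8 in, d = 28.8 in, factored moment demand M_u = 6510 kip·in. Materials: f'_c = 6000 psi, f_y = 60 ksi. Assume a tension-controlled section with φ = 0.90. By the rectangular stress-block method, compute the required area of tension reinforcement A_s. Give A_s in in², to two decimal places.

A_s ≈ 4.48 in²

M_n = M_u/φ = 6510/0.90 = 7233.33 kip·in.
From M_n = 0.85 f'_c a b (d − a/2):
a = d − √(d² − 2M_n/(0.85 f'_c b)) = 28.8 − √(28.8² − 2 × 7233.33/(0.85 × 6 × 13.8)) = 3.822 in.
A_s = 0.85 f'_c a b / f_y = 0.85 × 6 × 3.822 × 13.8 / 60 = 4.483 in².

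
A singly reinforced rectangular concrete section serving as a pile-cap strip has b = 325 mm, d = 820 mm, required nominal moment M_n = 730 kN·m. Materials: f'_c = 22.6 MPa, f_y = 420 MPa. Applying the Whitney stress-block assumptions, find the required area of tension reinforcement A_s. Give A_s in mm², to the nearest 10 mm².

With M_n = 0.85 f'_c a b (d − a/2), solve the quadratic for a:
a = d − √(d² − 2M_n/(0.85 f'_c b)) = 820 − √(820² − 2 × 730×10⁶/(0.85 × 22.6 × 325)) = 157.77 mm.
A_s = 0.85 f'_c a b / f_y = 0.85 × 22.6 × 157.77 × 325 / 420 = 2345.2 mm².

A_s ≈ 2350 mm²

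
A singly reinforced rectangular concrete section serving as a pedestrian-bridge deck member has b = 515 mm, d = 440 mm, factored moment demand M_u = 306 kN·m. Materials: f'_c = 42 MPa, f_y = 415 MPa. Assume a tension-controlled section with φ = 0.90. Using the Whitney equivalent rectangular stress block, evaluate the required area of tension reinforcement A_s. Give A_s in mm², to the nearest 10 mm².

A_s ≈ 1960 mm²

M_n = M_u/φ = 306/0.90 = 340 kN·m.
With M_n = 0.85 f'_c a b (d − a/2), solve the quadratic for a:
a = d − √(d² − 2M_n/(0.85 f'_c b)) = 440 − √(440² − 2 × 340×10⁶/(0.85 × 42 × 515)) = 44.25 mm.
A_s = 0.85 f'_c a b / f_y = 0.85 × 42 × 44.25 × 515 / 415 = 1960.4 mm².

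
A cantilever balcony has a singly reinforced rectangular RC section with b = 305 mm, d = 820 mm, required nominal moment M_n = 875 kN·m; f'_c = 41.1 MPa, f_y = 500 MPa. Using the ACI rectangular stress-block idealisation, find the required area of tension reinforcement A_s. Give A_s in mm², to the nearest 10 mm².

A_s ≈ 2280 mm²

With M_n = 0.85 f'_c a b (d − a/2), solve the quadratic for a:
a = d − √(d² − 2M_n/(0.85 f'_c b)) = 820 − √(820² − 2 × 875×10⁶/(0.85 × 41.1 × 305)) = 107.15 mm.
A_s = 0.85 f'_c a b / f_y = 0.85 × 41.1 × 107.15 × 305 / 500 = 2283.4 mm².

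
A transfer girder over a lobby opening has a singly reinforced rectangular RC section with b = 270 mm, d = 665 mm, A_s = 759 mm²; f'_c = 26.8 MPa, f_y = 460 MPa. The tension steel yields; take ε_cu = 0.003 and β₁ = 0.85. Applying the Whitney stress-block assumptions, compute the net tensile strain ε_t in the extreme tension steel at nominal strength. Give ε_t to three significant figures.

a = A_s f_y/(0.85 f'_c b) = 56.77 mm.
β₁ = 0.85, so c = a/β₁ = 56.77/0.85 = 66.79 mm.
From the linear strain diagram with ε_cu = 0.003: ε_t = 0.003 (d − c)/c = 0.003 × (665 − 66.79)/66.79 = 0.0269.
Since ε_t ≥ 0.005, the section is tension-controlled.

ε_t ≈ 0.0269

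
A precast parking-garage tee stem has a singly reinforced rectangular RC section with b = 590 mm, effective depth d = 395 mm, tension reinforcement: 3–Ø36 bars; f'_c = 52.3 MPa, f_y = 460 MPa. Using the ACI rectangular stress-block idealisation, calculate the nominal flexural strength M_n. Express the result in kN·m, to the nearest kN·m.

A_s = 3 × 1018 = 3054 mm².
T = A_s f_y = 3054 × 460 = 1404840 N = 1404.84 kN.
From C = T: a = T/(0.85 f'_c b) = 1404840/(0.85 × 52.3 × 590) = 53.56 mm.
M_n = T(d − a/2) = 1404.84 kN × (395 − 26.78) mm = 517.29 kN·m.

M_n ≈ 517 kN·m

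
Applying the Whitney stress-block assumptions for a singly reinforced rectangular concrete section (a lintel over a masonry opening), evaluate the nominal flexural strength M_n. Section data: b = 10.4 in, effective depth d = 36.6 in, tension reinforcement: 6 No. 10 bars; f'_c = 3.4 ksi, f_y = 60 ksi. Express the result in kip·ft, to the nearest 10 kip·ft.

M_n ≈ 1100 kip·ft

A_s = 6 × 1.27 = 7.62 in².
T = A_s f_y = 7.62 × 60 = 457.2 kips.
a = T/(0.85 f'_c b) = 457.2/(0.85 × 3.4 × 10.4) = 15.212 in.
M_n = T(d − a/2) = 457.2 × (36.6 − 7.606) = 13256.1 kip·in = 13256.1/12 = 1104.68 kip·ft.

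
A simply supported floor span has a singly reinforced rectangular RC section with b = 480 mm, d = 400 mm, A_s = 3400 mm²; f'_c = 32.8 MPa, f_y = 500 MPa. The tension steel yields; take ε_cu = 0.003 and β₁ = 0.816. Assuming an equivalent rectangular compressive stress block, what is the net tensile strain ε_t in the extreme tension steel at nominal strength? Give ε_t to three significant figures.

a = A_s f_y/(0.85 f'_c b) = 127.03 mm.
β₁ = 0.816, so c = a/β₁ = 127.03/0.816 = 155.67 mm.
From the linear strain diagram with ε_cu = 0.003: ε_t = 0.003 (d − c)/c = 0.003 × (400 − 155.67)/155.67 = 0.00471.
ε_t is between 0.004 and 0.005 — transition zone.

ε_t ≈ 0.00471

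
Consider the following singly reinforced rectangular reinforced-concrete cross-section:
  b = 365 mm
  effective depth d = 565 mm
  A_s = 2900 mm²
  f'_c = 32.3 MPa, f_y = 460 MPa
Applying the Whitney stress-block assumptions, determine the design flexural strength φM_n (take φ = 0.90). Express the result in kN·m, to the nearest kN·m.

T = A_s f_y = 2900 × 460 = 1334000 N = 1334 kN.
From C = T: a = T/(0.85 f'_c b) = 1334000/(0.85 × 32.3 × 365) = 133.12 mm.
M_n = T(d − a/2) = 1334 kN × (565 − 66.56) mm = 664.92 kN·m.
φM_n = 0.90 × 664.92 = 598.43 kN·m.

φM_n ≈ 598 kN·m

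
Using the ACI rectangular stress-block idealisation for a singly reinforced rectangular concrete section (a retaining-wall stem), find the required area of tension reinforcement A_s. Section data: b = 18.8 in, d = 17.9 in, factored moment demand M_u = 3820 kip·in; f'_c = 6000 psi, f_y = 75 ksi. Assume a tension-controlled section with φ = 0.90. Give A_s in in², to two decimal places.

M_n = M_u/φ = 3820/0.90 = 4244.44 kip·in.
From M_n = 0.85 f'_c a b (d − a/2):
a = d − √(d² − 2M_n/(0.85 f'_c b)) = 17.9 − √(17.9² − 2 × 4244.44/(0.85 × 6 × 18.8)) = 2.673 in.
A_s = 0.85 f'_c a b / f_y = 0.85 × 6 × 2.673 × 18.8 / 75 = 3.417 in².

A_s ≈ 3.42 in²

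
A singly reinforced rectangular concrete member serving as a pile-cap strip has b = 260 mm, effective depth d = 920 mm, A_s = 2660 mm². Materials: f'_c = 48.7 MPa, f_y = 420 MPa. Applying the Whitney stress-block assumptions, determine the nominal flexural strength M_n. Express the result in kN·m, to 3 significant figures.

M_n ≈ 970 kN·m

T = A_s f_y = 2660 × 420 = 1117200 N = 1117.2 kN.
From C = T: a = T/(0.85 f'_c b) = 1117200/(0.85 × 48.7 × 260) = 103.80 mm.
M_n = T(d − a/2) = 1117.2 kN × (920 − 51.9) mm = 969.84 kN·m.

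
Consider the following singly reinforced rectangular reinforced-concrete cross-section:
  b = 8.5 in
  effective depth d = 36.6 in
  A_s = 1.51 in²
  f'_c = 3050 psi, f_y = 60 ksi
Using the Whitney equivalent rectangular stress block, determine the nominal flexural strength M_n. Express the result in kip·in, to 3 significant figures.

M_n ≈ 3130 kip·in

T = A_s f_y = 1.51 × 60 = 90.6 kips.
a = T/(0.85 f'_c b) = 90.6/(0.85 × 3.05 × 8.5) = 4.111 in.
M_n = T(d − a/2) = 90.6 × (36.6 − 2.0555) = 3129.7 kip·in.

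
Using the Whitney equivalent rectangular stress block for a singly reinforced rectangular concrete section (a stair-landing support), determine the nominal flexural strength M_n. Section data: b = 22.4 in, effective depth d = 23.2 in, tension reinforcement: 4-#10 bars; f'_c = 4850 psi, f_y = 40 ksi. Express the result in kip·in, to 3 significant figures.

A_s = 4 × 1.27 = 5.08 in².
T = A_s f_y = 5.08 × 40 = 203.2 kips.
a = T/(0.85 f'_c b) = 203.2/(0.85 × 4.85 × 22.4) = 2.200 in.
M_n = T(d − a/2) = 203.2 × (23.2 − 1.1) = 4490.7 kip·in.

M_n ≈ 4490 kip·in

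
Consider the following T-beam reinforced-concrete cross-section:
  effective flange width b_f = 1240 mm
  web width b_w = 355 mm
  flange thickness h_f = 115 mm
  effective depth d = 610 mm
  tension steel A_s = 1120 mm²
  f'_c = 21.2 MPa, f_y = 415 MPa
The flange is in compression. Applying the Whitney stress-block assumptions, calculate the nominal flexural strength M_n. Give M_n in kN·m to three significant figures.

Tension: T = A_s f_y = 1120 × 415 = 464800 N.
Try a within the flange: a = T/(0.85 f'_c b_f) = 464800/(0.85 × 21.2 × 1240) = 20.80 mm.
Since a = 20.80 ≤ h_f = 115 mm, the stress block lies entirely in the flange; analyse as a rectangular beam of width b_f.
M_n = T(d − a/2) = 464800 × (610 − 10.4) = 278.69 × 10⁶ N·mm.
M_n = 278.69 kN·m.

M_n ≈ 279 kN·m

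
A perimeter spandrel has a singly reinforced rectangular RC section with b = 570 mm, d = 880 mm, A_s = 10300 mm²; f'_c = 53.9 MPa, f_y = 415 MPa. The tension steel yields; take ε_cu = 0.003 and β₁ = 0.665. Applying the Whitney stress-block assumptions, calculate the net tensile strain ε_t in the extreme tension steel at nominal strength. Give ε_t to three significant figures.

ε_t ≈ 0.00773

a = A_s f_y/(0.85 f'_c b) = 163.68 mm.
β₁ = 0.665, so c = a/β₁ = 163.68/0.665 = 246.14 mm.
From the linear strain diagram with ε_cu = 0.003: ε_t = 0.003 (d − c)/c = 0.003 × (880 − 246.14)/246.14 = 0.00773.
Since ε_t ≥ 0.005, the section is tension-controlled.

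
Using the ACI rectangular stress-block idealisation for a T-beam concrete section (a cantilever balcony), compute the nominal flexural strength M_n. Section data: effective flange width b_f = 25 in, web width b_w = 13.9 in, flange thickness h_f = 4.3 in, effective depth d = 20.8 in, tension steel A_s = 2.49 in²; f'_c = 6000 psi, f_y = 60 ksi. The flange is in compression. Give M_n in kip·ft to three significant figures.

M_n ≈ 252 kip·ft

Tension: T = A_s f_y = 2.49 × 60 = 149.4 kips.
Try a within the flange: a = T/(0.85 f'_c b_f) = 149.4/(0.85 × 6 × 25) = 1.172 in.
Since a = 1.172 ≤ h_f = 4.3 in, the stress block lies entirely in the flange; analyse as a rectangular beam of width b_f.
M_n = T(d − a/2) = 149.4 × (20.8 − 0.586) = 3020.0 kip·in.
M_n = 3020.0/12 = 251.67 kip·ft.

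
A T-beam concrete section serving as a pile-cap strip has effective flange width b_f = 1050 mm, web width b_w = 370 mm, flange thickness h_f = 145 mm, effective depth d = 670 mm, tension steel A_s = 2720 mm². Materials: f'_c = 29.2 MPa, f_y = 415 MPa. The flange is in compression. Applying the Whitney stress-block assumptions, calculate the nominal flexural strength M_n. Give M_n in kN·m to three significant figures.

M_n ≈ 732 kN·m

Tension: T = A_s f_y = 2720 × 415 = 1128800 N.
Try a within the flange: a = T/(0.85 f'_c b_f) = 1128800/(0.85 × 29.2 × 1050) = 43.31 mm.
Since a = 43.31 ≤ h_f = 145 mm, the stress block lies entirely in the flange; analyse as a rectangular beam of width b_f.
M_n = T(d − a/2) = 1128800 × (670 − 21.655) = 731.85 × 10⁶ N·mm.
M_n = 731.85 kN·m.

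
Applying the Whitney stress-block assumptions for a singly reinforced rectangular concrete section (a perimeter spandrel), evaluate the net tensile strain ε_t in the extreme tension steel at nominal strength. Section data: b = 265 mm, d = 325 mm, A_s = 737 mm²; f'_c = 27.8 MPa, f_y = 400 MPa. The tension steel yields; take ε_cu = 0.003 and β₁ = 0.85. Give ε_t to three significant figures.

ε_t ≈ 0.0146

a = A_s f_y/(0.85 f'_c b) = 47.08 mm.
β₁ = 0.85, so c = a/β₁ = 47.08/0.85 = 55.39 mm.
From the linear strain diagram with ε_cu = 0.003: ε_t = 0.003 (d − c)/c = 0.003 × (325 − 55.39)/55.39 = 0.0146.
Since ε_t ≥ 0.005, the section is tension-controlled.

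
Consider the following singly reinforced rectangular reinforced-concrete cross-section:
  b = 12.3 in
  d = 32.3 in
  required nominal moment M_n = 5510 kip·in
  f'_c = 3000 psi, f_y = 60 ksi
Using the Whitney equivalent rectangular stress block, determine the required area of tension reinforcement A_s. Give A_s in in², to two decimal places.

From M_n = 0.85 f'_c a b (d − a/2):
a = d − √(d² − 2M_n/(0.85 f'_c b)) = 32.3 − √(32.3² − 2 × 5510/(0.85 × 3 × 12.3)) = 5.995 in.
A_s = 0.85 f'_c a b / f_y = 0.85 × 3 × 5.995 × 12.3 / 60 = 3.134 in².

A_s ≈ 3.13 in²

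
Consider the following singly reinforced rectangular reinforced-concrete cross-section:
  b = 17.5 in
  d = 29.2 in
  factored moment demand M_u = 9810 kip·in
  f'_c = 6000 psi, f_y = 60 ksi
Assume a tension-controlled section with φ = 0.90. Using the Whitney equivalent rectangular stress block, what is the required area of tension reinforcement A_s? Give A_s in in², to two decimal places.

M_n = M_u/φ = 9810/0.90 = 10900 kip·in.
From M_n = 0.85 f'_c a b (d − a/2):
a = d − √(d² − 2M_n/(0.85 f'_c b)) = 29.2 − √(29.2² − 2 × 10900/(0.85 × 6 × 17.5)) = 4.535 in.
A_s = 0.85 f'_c a b / f_y = 0.85 × 6 × 4.535 × 17.5 / 60 = 6.746 in².

A_s ≈ 6.75 in²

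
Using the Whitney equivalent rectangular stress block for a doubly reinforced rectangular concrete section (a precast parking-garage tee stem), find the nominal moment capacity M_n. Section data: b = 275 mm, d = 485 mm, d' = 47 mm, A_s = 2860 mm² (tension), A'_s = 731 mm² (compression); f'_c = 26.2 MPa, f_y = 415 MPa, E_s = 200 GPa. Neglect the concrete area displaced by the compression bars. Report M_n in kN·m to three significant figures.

Assume both tension and compression steel yield.
Net tension couple steel: A_s − A'_s = 2129 mm².
a = (A_s − A'_s) f_y / (0.85 f'_c b) = 883535/(0.85 × 26.2 × 275) = 144.27 mm.
c = a/β₁ = 144.27/0.85 = 169.73 mm; ε'_s = 0.003(c − d')/c = 0.0022 ≥ f_y/E_s = 0.0021, so compression steel does yield.
M_n = (A_s − A'_s) f_y (d − a/2) + A'_s f_y (d − d') = [883535 × (485 − 72.135) + 303365 × (485 − 47)] × 10⁻⁶ = 364.78 + 132.87 = 497.65 kN·m.

M_n ≈ 498 kN·m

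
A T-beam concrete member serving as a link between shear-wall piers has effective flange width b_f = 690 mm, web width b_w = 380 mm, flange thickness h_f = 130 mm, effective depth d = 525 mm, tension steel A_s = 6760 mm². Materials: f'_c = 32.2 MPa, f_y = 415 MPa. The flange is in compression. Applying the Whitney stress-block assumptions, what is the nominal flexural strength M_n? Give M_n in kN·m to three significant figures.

Tension: T = A_s f_y = 6760 × 415 = 2805400 N.
Try a within the flange: a = T/(0.85 f'_c b_f) = 2805400/(0.85 × 32.2 × 690) = 148.55 mm.
a = 148.55 > h_f = 130 mm: the block extends into the web. Split into flange-overhang and web parts.
C_f = 0.85 f'_c (b_f − b_w) h_f = 0.85 × 32.2 × (690 − 380) × 130 = 1103011 N.
Remaining web compression depth: a_w = (T − C_f)/(0.85 f'_c b_w) = (2805400 − 1103011)/(0.85 × 32.2 × 380) = 163.68 mm.
M_n = C_f(d − h_f/2) + (T − C_f)(d − a_w/2) = 1103011 × (525 − 65) + 1702389 × (525 − 81.84) = 507.39 + 754.43 = 1261.82 × 10⁶ N·mm.
M_n = 1261.82 kN·m.

M_n ≈ 1260 kN·m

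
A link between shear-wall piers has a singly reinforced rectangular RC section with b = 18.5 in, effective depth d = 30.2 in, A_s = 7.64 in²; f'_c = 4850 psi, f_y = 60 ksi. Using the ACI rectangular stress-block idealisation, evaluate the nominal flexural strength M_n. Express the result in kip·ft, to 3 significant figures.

T = A_s f_y = 7.64 × 60 = 458.4 kips.
a = T/(0.85 f'_c b) = 458.4/(0.85 × 4.85 × 18.5) = 6.011 in.
M_n = T(d − a/2) = 458.4 × (30.2 − 3.0055) = 12466.0 kip·in = 12466.0/12 = 1038.83 kip·ft.

M_n ≈ 1040 kip·ft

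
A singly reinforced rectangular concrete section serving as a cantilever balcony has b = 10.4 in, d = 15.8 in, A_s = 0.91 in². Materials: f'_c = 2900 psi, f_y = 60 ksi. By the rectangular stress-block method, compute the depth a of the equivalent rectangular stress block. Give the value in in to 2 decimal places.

a ≈ 2.13 in

T = A_s f_y = 0.91 × 60 = 54.6 kips.
a = T/(0.85 f'_c b) = 54.6/(0.85 × 2.9 × 10.4) = 2.13 in.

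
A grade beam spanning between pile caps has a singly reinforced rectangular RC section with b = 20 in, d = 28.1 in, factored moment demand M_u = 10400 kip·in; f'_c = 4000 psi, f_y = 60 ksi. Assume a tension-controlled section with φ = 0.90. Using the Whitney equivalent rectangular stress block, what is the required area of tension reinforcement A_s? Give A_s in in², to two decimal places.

M_n = M_u/φ = 10400/0.90 = 11555.6 kip·in.
From M_n = 0.85 f'_c a b (d − a/2):
a = d − √(d² − 2M_n/(0.85 f'_c b)) = 28.1 − √(28.1² − 2 × 11555.6/(0.85 × 4 × 20)) = 6.893 in.
A_s = 0.85 f'_c a b / f_y = 0.85 × 4 × 6.893 × 20 / 60 = 7.812 in².

A_s ≈ 7.81 in²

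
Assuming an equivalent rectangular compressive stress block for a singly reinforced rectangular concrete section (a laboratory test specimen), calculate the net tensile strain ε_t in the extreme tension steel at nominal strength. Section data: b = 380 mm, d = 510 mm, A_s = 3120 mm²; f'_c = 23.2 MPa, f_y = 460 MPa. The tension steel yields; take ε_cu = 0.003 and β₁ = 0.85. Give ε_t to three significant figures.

a = A_s f_y/(0.85 f'_c b) = 191.52 mm.
β₁ = 0.85, so c = a/β₁ = 191.52/0.85 = 225.32 mm.
From the linear strain diagram with ε_cu = 0.003: ε_t = 0.003 (d − c)/c = 0.003 × (510 − 225.32)/225.32 = 0.00379.
ε_t < 0.004 — the section is over-reinforced for flexure under ACI limits.

ε_t ≈ 0.00379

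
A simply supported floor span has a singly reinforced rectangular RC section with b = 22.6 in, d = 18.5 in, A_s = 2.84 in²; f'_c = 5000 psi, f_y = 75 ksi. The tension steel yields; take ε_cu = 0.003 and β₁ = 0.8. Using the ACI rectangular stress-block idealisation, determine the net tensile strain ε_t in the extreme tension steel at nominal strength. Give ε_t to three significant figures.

a = A_s f_y/(0.85 f'_c b) = 2.218 in.
β₁ = 0.8, so c = a/β₁ = 2.218/0.8 = 2.773 in.
From the linear strain diagram with ε_cu = 0.003: ε_t = 0.003 (d − c)/c = 0.003 × (18.5 − 2.773)/2.773 = 0.0170.
Since ε_t ≥ 0.005, the section is tension-controlled.

ε_t ≈ 0.0170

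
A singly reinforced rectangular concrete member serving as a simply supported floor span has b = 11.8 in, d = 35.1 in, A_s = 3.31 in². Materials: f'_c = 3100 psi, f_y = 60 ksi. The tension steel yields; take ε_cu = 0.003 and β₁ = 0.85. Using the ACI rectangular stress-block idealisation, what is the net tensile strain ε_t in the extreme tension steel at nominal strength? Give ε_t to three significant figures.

a = A_s f_y/(0.85 f'_c b) = 6.387 in.
β₁ = 0.85, so c = a/β₁ = 6.387/0.85 = 7.514 in.
From the linear strain diagram with ε_cu = 0.003: ε_t = 0.003 (d − c)/c = 0.003 × (35.1 − 7.514)/7.514 = 0.0110.
Since ε_t ≥ 0.005, the section is tension-controlled.

ε_t ≈ 0.0110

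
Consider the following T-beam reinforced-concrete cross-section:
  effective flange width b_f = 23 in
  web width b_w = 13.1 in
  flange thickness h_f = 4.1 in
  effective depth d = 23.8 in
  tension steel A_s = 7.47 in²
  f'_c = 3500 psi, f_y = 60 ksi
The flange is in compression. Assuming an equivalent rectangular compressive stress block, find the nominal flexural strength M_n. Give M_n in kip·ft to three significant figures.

M_n ≈ 754 kip·ft

Tension: T = A_s f_y = 7.47 × 60 = 448.2 kips.
Try a within the flange: a = T/(0.85 f'_c b_f) = 448.2/(0.85 × 3.5 × 23) = 6.550 in.
a = 6.550 > h_f = 4.1 in: the block extends into the web. Split into flange-overhang and web parts.
C_f = 0.85 f'_c (b_f − b_w) h_f = 0.85 × 3.5 × (23 − 13.1) × 4.1 = 120.8 kips.
Remaining web compression depth: a_w = (T − C_f)/(0.85 f'_c b_w) = (448.2 − 120.8)/(0.85 × 3.5 × 13.1) = 8.401 in.
M_n = C_f(d − h_f/2) + (T − C_f)(d − a_w/2) = 120.8 × (23.8 − 2.05) + 327.4 × (23.8 − 4.2005) = 2627.4 + 6416.9 = 9044.3 kip·in.
M_n = 9044.3/12 = 753.69 kip·ft.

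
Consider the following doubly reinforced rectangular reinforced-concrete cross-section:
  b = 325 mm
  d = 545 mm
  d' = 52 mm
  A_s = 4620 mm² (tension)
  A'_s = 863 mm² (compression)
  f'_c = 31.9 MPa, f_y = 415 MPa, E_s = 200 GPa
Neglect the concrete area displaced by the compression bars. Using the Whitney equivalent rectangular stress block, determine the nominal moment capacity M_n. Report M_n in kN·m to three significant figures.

Assume both tension and compression steel yield.
Net tension couple steel: A_s − A'_s = 3757 mm².
a = (A_s − A'_s) f_y / (0.85 f'_c b) = 1559155/(0.85 × 31.9 × 325) = 176.93 mm.
c = a/β₁ = 176.93/0.822 = 215.24 mm; ε'_s = 0.003(c − d')/c = 0.0023 ≥ f_y/E_s = 0.0021, so compression steel does yield.
M_n = (A_s − A'_s) f_y (d − a/2) + A'_s f_y (d − d') = [1559155 × (545 − 88.465) + 358145 × (545 − 52)] × 10⁻⁶ = 711.81 + 176.57 = 888.38 kN·m.

M_n ≈ 888 kN·m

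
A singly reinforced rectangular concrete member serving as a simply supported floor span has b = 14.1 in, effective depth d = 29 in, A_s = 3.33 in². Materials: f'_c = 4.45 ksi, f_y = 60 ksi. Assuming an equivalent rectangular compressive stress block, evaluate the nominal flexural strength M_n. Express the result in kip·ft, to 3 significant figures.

T = A_s f_y = 3.33 × 60 = 199.8 kips.
a = T/(0.85 f'_c b) = 199.8/(0.85 × 4.45 × 14.1) = 3.746 in.
M_n = T(d − a/2) = 199.8 × (29 − 1.873) = 5420.0 kip·in = 5420.0/12 = 451.67 kip·ft.

M_n ≈ 452 kip·ft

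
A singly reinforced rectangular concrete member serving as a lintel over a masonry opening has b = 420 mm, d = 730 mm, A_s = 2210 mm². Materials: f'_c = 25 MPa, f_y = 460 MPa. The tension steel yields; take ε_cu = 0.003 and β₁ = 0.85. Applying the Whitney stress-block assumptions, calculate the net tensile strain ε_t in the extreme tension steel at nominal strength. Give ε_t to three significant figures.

a = A_s f_y/(0.85 f'_c b) = 113.90 mm.
β₁ = 0.85, so c = a/β₁ = 113.90/0.85 = 134.00 mm.
From the linear strain diagram with ε_cu = 0.003: ε_t = 0.003 (d − c)/c = 0.003 × (730 − 134.00)/134.00 = 0.0133.
Since ε_t ≥ 0.005, the section is tension-controlled.

ε_t ≈ 0.0133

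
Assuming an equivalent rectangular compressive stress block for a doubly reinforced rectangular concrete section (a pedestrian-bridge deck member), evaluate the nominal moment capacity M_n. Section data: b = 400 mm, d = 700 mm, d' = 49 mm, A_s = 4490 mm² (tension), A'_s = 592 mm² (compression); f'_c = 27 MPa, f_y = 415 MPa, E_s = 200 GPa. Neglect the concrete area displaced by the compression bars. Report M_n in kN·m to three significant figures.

Assume both tension and compression steel yield.
Net tension couple steel: A_s − A'_s = 3898 mm².
a = (A_s − A'_s) f_y / (0.85 f'_c b) = 1617670/(0.85 × 27 × 400) = 176.22 mm.
c = a/β₁ = 176.22/0.85 = 207.32 mm; ε'_s = 0.003(c − d')/c = 0.0023 ≥ f_y/E_s = 0.0021, so compression steel does yield.
M_n = (A_s − A'_s) f_y (d − a/2) + A'_s f_y (d − d') = [1617670 × (700 − 88.11) + 245680 × (700 − 49)] × 10⁻⁶ = 989.84 + 159.94 = 1149.78 kN·m.

M_n ≈ 1150 kN·m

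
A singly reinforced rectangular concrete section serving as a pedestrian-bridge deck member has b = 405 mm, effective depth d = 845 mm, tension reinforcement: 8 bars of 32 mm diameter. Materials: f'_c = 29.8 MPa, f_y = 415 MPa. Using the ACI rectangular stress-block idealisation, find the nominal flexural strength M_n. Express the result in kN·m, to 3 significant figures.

M_n ≈ 1910 kN·m

A_s = 8 × 804 = 6432 mm².
T = A_s f_y = 6432 × 415 = 2669280 N = 2669.28 kN.
From C = T: a = T/(0.85 f'_c b) = 2669280/(0.85 × 29.8 × 405) = 260.20 mm.
M_n = T(d − a/2) = 2669.28 kN × (845 − 130.1) mm = 1908.27 kN·m.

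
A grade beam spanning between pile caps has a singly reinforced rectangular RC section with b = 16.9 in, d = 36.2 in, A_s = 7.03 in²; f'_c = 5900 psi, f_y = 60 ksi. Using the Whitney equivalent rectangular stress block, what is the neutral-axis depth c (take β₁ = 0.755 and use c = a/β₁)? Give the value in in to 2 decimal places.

c ≈ 6.59 in

T = A_s f_y = 7.03 × 60 = 421.8 kips.
a = T/(0.85 f'_c b) = 421.8/(0.85 × 5.9 × 16.9) = 4.9768 in.
With β₁ = 0.755, c = a/β₁ = 4.9768/0.755 = 6.59 in.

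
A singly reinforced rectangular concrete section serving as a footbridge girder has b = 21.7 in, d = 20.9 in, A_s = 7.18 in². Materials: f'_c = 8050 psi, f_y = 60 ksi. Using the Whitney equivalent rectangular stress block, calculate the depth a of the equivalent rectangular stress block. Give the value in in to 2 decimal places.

T = A_s f_y = 7.18 × 60 = 430.8 kips.
a = T/(0.85 f'_c b) = 430.8/(0.85 × 8.05 × 21.7) = 2.90 in.

a ≈ 2.90 in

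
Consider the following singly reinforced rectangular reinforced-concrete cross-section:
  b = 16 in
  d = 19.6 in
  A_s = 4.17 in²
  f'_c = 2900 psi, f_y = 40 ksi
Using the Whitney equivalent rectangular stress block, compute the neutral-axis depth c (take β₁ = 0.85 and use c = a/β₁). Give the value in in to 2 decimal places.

c ≈ 4.98 in

T = A_s f_y = 4.17 × 40 = 166.8 kips.
a = T/(0.85 f'_c b) = 166.8/(0.85 × 2.9 × 16) = 4.2292 in.
With β₁ = 0.85, c = a/β₁ = 4.2292/0.85 = 4.98 in.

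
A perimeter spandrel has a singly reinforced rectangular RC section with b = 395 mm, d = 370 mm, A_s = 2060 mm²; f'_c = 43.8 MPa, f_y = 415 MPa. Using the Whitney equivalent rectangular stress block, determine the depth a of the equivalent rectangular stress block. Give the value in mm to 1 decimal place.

T = A_s f_y = 2060 × 415 = 854900 N = 854.9 kN.
Setting C = 0.85 f'_c a b equal to T: a = 854900/(0.85 × 43.8 × 395) = 58.1 mm.

a ≈ 58.1 mm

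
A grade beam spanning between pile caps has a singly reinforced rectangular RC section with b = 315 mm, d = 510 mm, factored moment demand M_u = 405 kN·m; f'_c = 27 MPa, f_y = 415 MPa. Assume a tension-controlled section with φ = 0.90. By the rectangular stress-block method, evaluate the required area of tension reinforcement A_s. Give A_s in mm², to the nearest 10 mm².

M_n = M_u/φ = 405/0.90 = 450 kN·m.
With M_n = 0.85 f'_c a b (d − a/2), solve the quadratic for a:
a = d − √(d² − 2M_n/(0.85 f'_c b)) = 510 − √(510² − 2 × 450×10⁶/(0.85 × 27 × 315)) = 141.75 mm.
A_s = 0.85 f'_c a b / f_y = 0.85 × 27 × 141.75 × 315 / 415 = 2469.3 mm².

A_s ≈ 2470 mm²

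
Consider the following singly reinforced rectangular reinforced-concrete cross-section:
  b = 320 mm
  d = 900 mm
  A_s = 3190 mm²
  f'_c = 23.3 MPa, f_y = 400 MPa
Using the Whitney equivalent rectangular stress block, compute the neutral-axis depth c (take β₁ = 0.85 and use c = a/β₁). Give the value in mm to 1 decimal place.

c ≈ 236.9 mm

T = A_s f_y = 3190 × 400 = 1276000 N = 1276 kN.
Setting C = 0.85 f'_c a b equal to T: a = 1276000/(0.85 × 23.3 × 320) = 201.338 mm.
With β₁ = 0.85, c = a/β₁ = 201.338/0.85 = 236.9 mm.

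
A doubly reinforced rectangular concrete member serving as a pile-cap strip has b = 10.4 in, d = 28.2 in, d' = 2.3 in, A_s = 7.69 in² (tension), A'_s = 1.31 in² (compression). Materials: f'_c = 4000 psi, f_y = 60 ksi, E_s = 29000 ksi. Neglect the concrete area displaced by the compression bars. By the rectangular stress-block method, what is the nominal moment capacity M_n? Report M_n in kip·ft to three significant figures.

Assume both steels yield.
a = (A_s − A'_s) f_y/(0.85 f'_c b) = (7.69 − 1.31) × 60/(0.85 × 4 × 10.4) = 10.826 in.
c = a/β₁ = 10.826/0.85 = 12.736 in; ε'_s = 0.003(c − d')/c = 0.0025 ≥ ε_y = 0.0021, so the compression steel yields.
M_n = (A_s − A'_s) f_y (d − a/2) + A'_s f_y (d − d') = 382.8 × (28.2 − 5.413) + 78.6 × (28.2 − 2.3) = 8722.9 + 2035.7 = 10758.6 kip·in = 10758.6/12 = 896.55 kip·ft.

M_n ≈ 897 kip·ft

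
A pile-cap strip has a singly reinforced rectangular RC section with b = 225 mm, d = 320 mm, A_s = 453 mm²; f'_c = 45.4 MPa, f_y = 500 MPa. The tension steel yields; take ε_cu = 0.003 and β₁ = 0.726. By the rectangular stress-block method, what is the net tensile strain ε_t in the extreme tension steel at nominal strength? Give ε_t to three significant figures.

a = A_s f_y/(0.85 f'_c b) = 26.09 mm.
β₁ = 0.726, so c = a/β₁ = 26.09/0.726 = 35.94 mm.
From the linear strain diagram with ε_cu = 0.003: ε_t = 0.003 (d − c)/c = 0.003 × (320 − 35.94)/35.94 = 0.0237.
Since ε_t ≥ 0.005, the section is tension-controlled.

ε_t ≈ 0.0237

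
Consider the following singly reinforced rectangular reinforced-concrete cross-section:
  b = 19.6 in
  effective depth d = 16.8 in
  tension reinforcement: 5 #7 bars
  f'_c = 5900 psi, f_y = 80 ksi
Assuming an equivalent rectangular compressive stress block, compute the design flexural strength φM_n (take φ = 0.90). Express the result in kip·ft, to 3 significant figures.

φM_n ≈ 280 kip·ft

A_s = 5 × 0.6 = 3 in².
T = A_s f_y = 3 × 80 = 240 kips.
a = T/(0.85 f'_c b) = 240/(0.85 × 5.9 × 19.6) = 2.442 in.
M_n = T(d − a/2) = 240 × (16.8 − 1.221) = 3739.0 kip·in = 3739.0/12 = 311.58 kip·ft.
φM_n = 0.90 × 311.58 = 280.42 kip·ft.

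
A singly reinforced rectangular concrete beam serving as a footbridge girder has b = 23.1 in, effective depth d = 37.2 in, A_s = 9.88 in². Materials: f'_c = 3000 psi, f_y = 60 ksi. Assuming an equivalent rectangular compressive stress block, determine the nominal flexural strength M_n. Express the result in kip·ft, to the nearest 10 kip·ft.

M_n ≈ 1590 kip·ft

T = A_s f_y = 9.88 × 60 = 592.8 kips.
a = T/(0.85 f'_c b) = 592.8/(0.85 × 3 × 23.1) = 10.064 in.
M_n = T(d − a/2) = 592.8 × (37.2 − 5.032) = 19069.2 kip·in = 19069.2/12 = 1589.10 kip·ft.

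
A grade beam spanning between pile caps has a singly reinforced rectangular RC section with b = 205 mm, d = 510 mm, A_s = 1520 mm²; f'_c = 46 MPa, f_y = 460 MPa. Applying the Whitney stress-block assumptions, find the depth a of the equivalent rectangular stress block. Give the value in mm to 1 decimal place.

T = A_s f_y = 1520 × 460 = 699200 N = 699.2 kN.
Setting C = 0.85 f'_c a b equal to T: a = 699200/(0.85 × 46 × 205) = 87.2 mm.

a ≈ 87.2 mm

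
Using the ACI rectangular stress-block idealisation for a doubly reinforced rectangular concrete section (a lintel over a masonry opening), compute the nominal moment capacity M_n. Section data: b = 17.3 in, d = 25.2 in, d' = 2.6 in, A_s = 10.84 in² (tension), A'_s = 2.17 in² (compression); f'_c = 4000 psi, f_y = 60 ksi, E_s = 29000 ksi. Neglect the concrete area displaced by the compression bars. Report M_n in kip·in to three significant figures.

M_n ≈ 13800 kip·in

Assume both steels yield.
a = (A_s − A'_s) f_y/(0.85 f'_c b) = (10.84 − 2.17) × 60/(0.85 × 4 × 17.3) = 8.844 in.
c = a/β₁ = 8.844/0.85 = 10.405 in; ε'_s = 0.003(c − d')/c = 0.0023 ≥ ε_y = 0.0021, so the compression steel yields.
M_n = (A_s − A'_s) f_y (d − a/2) + A'_s f_y (d − d') = 520.2 × (25.2 − 4.422) + 130.2 × (25.2 − 2.6) = 10808.7 + 2942.5 = 13751.2 kip·in.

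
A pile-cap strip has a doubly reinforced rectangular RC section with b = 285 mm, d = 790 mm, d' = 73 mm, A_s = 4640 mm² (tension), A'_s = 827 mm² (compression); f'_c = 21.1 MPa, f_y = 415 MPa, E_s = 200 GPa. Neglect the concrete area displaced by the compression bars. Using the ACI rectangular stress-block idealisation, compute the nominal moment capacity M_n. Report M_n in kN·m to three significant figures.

M_n ≈ 1250 kN·m

Assume both tension and compression steel yield.
Net tension couple steel: A_s − A'_s = 3813 mm².
a = (A_s − A'_s) f_y / (0.85 f'_c b) = 1582395/(0.85 × 21.1 × 285) = 309.58 mm.
c = a/β₁ = 309.58/0.85 = 364.21 mm; ε'_s = 0.003(c − d')/c = 0.0024 ≥ f_y/E_s = 0.0021, so compression steel does yield.
M_n = (A_s − A'_s) f_y (d − a/2) + A'_s f_y (d − d') = [1582395 × (790 − 154.79) + 343205 × (790 − 73)] × 10⁻⁶ = 1005.15 + 246.08 = 1251.23 kN·m.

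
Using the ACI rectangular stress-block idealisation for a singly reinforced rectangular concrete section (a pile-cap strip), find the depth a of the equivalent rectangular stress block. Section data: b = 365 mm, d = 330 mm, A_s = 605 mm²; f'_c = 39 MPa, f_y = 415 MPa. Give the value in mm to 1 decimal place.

a ≈ 20.8 mm

T = A_s f_y = 605 × 415 = 251075 N = 251.075 kN.
Setting C = 0.85 f'_c a b equal to T: a = 251075/(0.85 × 39 × 365) = 20.8 mm.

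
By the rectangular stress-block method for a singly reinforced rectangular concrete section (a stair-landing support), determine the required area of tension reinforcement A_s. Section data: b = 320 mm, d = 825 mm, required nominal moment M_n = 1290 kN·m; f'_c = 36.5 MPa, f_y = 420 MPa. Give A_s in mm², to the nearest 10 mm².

With M_n = 0.85 f'_c a b (d − a/2), solve the quadratic for a:
a = d − √(d² − 2M_n/(0.85 f'_c b)) = 825 − √(825² − 2 × 1290×10⁶/(0.85 × 36.5 × 320)) = 176.34 mm.
A_s = 0.85 f'_c a b / f_y = 0.85 × 36.5 × 176.34 × 320 / 420 = 4168.3 mm².

A_s ≈ 4170 mm²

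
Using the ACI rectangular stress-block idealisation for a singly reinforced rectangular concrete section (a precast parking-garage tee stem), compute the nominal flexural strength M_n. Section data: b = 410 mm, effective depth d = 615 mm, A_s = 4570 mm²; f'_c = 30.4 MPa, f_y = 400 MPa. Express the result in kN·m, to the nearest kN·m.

M_n ≈ 967 kN·m

T = A_s f_y = 4570 × 400 = 1828000 N = 1828 kN.
From C = T: a = T/(0.85 f'_c b) = 1828000/(0.85 × 30.4 × 410) = 172.54 mm.
M_n = T(d − a/2) = 1828 kN × (615 − 86.27) mm = 966.52 kN·m.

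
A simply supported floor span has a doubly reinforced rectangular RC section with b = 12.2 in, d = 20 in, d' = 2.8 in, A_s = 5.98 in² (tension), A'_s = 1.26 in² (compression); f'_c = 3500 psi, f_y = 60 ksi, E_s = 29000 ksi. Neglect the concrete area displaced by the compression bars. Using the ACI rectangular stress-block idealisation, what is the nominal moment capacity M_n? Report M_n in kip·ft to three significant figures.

Assume both steels yield.
a = (A_s − A'_s) f_y/(0.85 f'_c b) = (5.98 − 1.26) × 60/(0.85 × 3.5 × 12.2) = 7.803 in.
c = a/β₁ = 7.803/0.85 = 9.180 in; ε'_s = 0.003(c − d')/c = 0.0021 ≥ ε_y = 0.0021, so the compression steel yields.
M_n = (A_s − A'_s) f_y (d − a/2) + A'_s f_y (d − d') = 283.2 × (20 − 3.9015) + 75.6 × (20 − 2.8) = 4559.1 + 1300.3 = 5859.4 kip·in = 5859.4/12 = 488.28 kip·ft.

M_n ≈ 488 kip·ft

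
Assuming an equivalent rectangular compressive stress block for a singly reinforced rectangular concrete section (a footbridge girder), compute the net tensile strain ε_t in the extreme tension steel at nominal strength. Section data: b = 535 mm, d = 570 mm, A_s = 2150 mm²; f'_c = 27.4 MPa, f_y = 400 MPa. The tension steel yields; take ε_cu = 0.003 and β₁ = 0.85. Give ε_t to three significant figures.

a = A_s f_y/(0.85 f'_c b) = 69.02 mm.
β₁ = 0.85, so c = a/β₁ = 69.02/0.85 = 81.20 mm.
From the linear strain diagram with ε_cu = 0.003: ε_t = 0.003 (d − c)/c = 0.003 × (570 − 81.20)/81.20 = 0.0181.
Since ε_t ≥ 0.005, the section is tension-controlled.

ε_t ≈ 0.0181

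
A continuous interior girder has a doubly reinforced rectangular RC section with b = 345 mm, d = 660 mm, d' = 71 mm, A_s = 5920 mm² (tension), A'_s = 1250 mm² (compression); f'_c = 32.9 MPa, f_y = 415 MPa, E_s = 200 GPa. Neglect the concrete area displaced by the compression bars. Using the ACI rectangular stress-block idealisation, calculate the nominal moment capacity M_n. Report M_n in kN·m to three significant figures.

Assume both tension and compression steel yield.
Net tension couple steel: A_s − A'_s = 4670 mm².
a = (A_s − A'_s) f_y / (0.85 f'_c b) = 1938050/(0.85 × 32.9 × 345) = 200.88 mm.
c = a/β₁ = 200.88/0.815 = 246.48 mm; ε'_s = 0.003(c − d')/c = 0.0021 ≥ f_y/E_s = 0.0021, so compression steel does yield.
M_n = (A_s − A'_s) f_y (d − a/2) + A'_s f_y (d − d') = [1938050 × (660 − 100.44) + 518750 × (660 − 71)] × 10⁻⁶ = 1084.46 + 305.54 = 1390.00 kN·m.

M_n ≈ 1390 kN·m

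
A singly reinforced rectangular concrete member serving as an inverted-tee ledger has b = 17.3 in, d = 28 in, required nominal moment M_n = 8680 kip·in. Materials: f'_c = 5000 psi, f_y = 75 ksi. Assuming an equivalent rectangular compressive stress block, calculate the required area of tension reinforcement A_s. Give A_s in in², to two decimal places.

From M_n = 0.85 f'_c a b (d − a/2):
a = d − √(d² − 2M_n/(0.85 f'_c b)) = 28 − √(28² − 2 × 8680/(0.85 × 5 × 17.3)) = 4.593 in.
A_s = 0.85 f'_c a b / f_y = 0.85 × 5 × 4.593 × 17.3 / 75 = 4.503 in².

A_s ≈ 4.50 in²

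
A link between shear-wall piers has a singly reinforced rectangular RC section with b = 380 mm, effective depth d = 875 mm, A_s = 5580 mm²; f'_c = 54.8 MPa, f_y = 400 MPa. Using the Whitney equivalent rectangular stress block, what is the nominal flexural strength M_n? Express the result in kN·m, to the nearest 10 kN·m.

M_n ≈ 1810 kN·m

T = A_s f_y = 5580 × 400 = 2232000 N = 2232 kN.
From C = T: a = T/(0.85 f'_c b) = 2232000/(0.85 × 54.8 × 380) = 126.10 mm.
M_n = T(d − a/2) = 2232 kN × (875 − 63.05) mm = 1812.27 kN·m.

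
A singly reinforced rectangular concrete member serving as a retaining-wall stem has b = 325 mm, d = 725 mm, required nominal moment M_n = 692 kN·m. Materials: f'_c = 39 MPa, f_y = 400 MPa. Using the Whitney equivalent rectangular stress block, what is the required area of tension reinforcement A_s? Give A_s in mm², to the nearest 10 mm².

With M_n = 0.85 f'_c a b (d − a/2), solve the quadratic for a:
a = d − √(d² − 2M_n/(0.85 f'_c b)) = 725 − √(725² − 2 × 692×10⁶/(0.85 × 39 × 325)) = 94.79 mm.
A_s = 0.85 f'_c a b / f_y = 0.85 × 39 × 94.79 × 325 / 400 = 2553.1 mm².

A_s ≈ 2550 mm²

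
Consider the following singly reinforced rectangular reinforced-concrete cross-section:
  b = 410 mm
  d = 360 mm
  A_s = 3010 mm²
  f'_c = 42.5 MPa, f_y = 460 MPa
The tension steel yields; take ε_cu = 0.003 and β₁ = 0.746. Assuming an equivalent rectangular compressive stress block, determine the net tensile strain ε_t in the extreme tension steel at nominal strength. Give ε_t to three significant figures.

ε_t ≈ 0.00562

a = A_s f_y/(0.85 f'_c b) = 93.48 mm.
β₁ = 0.746, so c = a/β₁ = 93.48/0.746 = 125.31 mm.
From the linear strain diagram with ε_cu = 0.003: ε_t = 0.003 (d − c)/c = 0.003 × (360 − 125.31)/125.31 = 0.00562.
Since ε_t ≥ 0.005, the section is tension-controlled.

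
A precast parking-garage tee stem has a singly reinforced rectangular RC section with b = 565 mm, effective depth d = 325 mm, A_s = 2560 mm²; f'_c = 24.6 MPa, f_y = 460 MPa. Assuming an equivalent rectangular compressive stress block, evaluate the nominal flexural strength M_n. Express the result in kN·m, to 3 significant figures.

M_n ≈ 324 kN·m

T = A_s f_y = 2560 × 460 = 1177600 N = 1177.6 kN.
From C = T: a = T/(0.85 f'_c b) = 1177600/(0.85 × 24.6 × 565) = 99.68 mm.
M_n = T(d − a/2) = 1177.6 kN × (325 − 49.84) mm = 324.03 kN·m.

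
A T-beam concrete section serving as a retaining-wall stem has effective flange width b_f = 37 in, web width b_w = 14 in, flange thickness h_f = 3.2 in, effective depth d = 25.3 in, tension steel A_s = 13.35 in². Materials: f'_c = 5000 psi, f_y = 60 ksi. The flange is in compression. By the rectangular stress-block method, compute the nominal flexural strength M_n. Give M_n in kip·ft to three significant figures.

M_n ≈ 1480 kip·ft

Tension: T = A_s f_y = 13.35 × 60 = 801 kips.
Try a within the flange: a = T/(0.85 f'_c b_f) = 801/(0.85 × 5 × 37) = 5.094 in.
a = 5.094 > h_f = 3.2 in: the block extends into the web. Split into flange-overhang and web parts.
C_f = 0.85 f'_c (b_f − b_w) h_f = 0.85 × 5 × (37 − 14) × 3.2 = 312.8 kips.
Remaining web compression depth: a_w = (T − C_f)/(0.85 f'_c b_w) = (801 − 312.8)/(0.85 × 5 × 14) = 8.205 in.
M_n = C_f(d − h_f/2) + (T − C_f)(d − a_w/2) = 312.8 × (25.3 − 1.6) + 488.2 × (25.3 − 4.1025) = 7413.4 + 10348.6 = 17762.0 kip·in.
M_n = 17762.0/12 = 1480.17 kip·ft.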